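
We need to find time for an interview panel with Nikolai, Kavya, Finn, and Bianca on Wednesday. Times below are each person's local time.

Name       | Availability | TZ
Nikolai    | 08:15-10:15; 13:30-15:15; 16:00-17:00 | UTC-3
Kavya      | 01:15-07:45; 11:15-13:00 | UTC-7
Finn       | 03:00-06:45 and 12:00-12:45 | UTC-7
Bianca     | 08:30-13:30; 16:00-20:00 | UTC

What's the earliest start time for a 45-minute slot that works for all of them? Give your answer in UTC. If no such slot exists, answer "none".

Nikolai in UTC: 11:15-13:15, 16:30-18:15, 19:00-20:00 (add 3h to convert from UTC-3).
Kavya in UTC: 08:15-14:45, 18:15-20:00 (add 7h to convert from UTC-7).
Finn in UTC: 10:00-13:45, 19:00-19:45 (add 7h to convert from UTC-7).
Bianca in UTC: 08:30-13:30, 16:00-20:00.
Nikolai ∩ Kavya: 11:15-13:15, 19:00-20:00.
Nikolai ∩ Kavya ∩ Finn: 11:15-13:15, 19:00-19:45.
Nikolai ∩ Kavya ∩ Finn ∩ Bianca: 11:15-13:15, 19:00-19:45.
Those are the intersection windows.
The first common window of at least 45 minutes is 11:15-13:15, so the earliest start is 11:15.

11:15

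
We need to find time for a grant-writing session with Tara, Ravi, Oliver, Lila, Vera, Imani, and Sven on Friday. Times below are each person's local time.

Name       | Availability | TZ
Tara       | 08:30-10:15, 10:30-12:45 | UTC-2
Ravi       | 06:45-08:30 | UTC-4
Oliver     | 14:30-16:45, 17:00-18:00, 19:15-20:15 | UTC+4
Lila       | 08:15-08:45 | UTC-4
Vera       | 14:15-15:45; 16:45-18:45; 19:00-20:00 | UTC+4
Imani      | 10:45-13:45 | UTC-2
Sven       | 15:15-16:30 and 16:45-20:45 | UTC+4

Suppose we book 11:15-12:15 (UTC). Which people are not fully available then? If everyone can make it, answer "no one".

Imani, Lila, Vera

Tara in UTC: 10:30-12:15, 12:30-14:45 (add 2h to convert from UTC-2).
Ravi in UTC: 10:45-12:30 (add 4h to convert from UTC-4).
Oliver in UTC: 10:30-12:45, 13:00-14:00, 15:15-16:15 (subtract 4h to convert from UTC+4).
Lila in UTC: 12:15-12:45 (add 4h to convert from UTC-4).
Vera in UTC: 10:15-11:45, 12:45-14:45, 15:00-16:00 (subtract 4h to convert from UTC+4).
Imani in UTC: 12:45-15:45 (add 2h to convert from UTC-2).
Sven in UTC: 11:15-12:30, 12:45-16:45 (subtract 4h to convert from UTC+4).
Tara: free for 11:15-12:15. Ravi: free for 11:15-12:15. Oliver: free for 11:15-12:15. Lila: not fully free for 11:15-12:15. Vera: not fully free for 11:15-12:15. Imani: not fully free for 11:15-12:15. Sven: free for 11:15-12:15.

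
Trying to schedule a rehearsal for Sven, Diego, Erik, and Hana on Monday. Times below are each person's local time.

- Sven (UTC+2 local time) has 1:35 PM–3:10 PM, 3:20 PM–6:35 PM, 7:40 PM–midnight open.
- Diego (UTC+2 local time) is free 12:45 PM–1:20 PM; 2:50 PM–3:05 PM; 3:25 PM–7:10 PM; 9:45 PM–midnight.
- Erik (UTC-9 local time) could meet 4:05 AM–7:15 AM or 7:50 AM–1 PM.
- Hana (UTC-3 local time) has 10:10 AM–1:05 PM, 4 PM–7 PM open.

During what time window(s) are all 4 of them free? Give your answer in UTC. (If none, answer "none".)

13:25-16:05, 19:45-22:00

Sven in UTC: 11:35-13:10, 13:20-16:35, 17:40-22:00 (subtract 2h to convert from UTC+2).
Diego in UTC: 10:45-11:20, 12:50-13:05, 13:25-17:10, 19:45-22:00 (subtract 2h to convert from UTC+2).
Erik in UTC: 13:05-16:15, 16:50-22:00 (add 9h to convert from UTC-9).
Hana in UTC: 13:10-16:05, 19:00-22:00 (add 3h to convert from UTC-3).
Sven ∩ Diego: 12:50-13:05, 13:25-16:35, 19:45-22:00.
Sven ∩ Diego ∩ Erik: 13:25-16:15, 19:45-22:00.
Sven ∩ Diego ∩ Erik ∩ Hana: 13:25-16:05, 19:45-22:00.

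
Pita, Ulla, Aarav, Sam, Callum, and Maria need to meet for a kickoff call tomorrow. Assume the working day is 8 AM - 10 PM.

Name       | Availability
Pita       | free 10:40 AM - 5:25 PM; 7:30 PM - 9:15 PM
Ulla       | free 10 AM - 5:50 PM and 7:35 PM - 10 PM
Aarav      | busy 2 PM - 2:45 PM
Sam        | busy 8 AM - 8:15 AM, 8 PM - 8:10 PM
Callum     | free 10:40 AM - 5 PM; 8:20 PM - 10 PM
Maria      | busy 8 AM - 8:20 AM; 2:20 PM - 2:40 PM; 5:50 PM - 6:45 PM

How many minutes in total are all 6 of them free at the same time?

Pita free: 10:40-17:25, 19:30-21:15.
Ulla free: 10:00-17:50, 19:35-22:00.
Aarav free: 08:00-14:00, 14:45-22:00 (invert busy blocks within the working day).
Sam free: 08:15-20:00, 20:10-22:00 (invert busy blocks within the working day).
Callum free: 10:40-17:00, 20:20-22:00.
Maria free: 08:20-14:20, 14:40-17:50, 18:45-22:00 (invert busy blocks within the working day).
Pita ∩ Ulla: 10:40-17:25, 19:35-21:15.
Pita ∩ Ulla ∩ Aarav: 10:40-14:00, 14:45-17:25, 19:35-21:15.
Pita ∩ Ulla ∩ Aarav ∩ Sam: 10:40-14:00, 14:45-17:25, 19:35-20:00, 20:10-21:15.
Pita ∩ Ulla ∩ Aarav ∩ Sam ∩ Callum: 10:40-14:00, 14:45-17:00, 20:20-21:15.
Pita ∩ Ulla ∩ Aarav ∩ Sam ∩ Callum ∩ Maria: 10:40-14:00, 14:45-17:00, 20:20-21:15.
So the common availability across everyone is 10:40-14:00, 14:45-17:00, 20:20-21:15.
Summing the common windows: 200 + 135 + 55 = 390 minutes.

390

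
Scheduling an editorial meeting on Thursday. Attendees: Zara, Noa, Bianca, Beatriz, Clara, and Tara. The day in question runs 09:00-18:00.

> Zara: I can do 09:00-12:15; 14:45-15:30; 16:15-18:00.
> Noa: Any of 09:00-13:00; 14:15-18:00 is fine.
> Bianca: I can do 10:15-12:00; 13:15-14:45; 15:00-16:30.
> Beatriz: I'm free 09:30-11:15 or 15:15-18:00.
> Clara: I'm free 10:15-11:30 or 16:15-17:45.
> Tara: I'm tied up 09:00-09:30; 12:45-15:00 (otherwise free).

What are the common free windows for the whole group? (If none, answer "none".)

10:15-11:15, 16:15-16:30

Zara free: 09:00-12:15, 14:45-15:30, 16:15-18:00.
Noa free: 09:00-13:00, 14:15-18:00.
Bianca free: 10:15-12:00, 13:15-14:45, 15:00-16:30.
Beatriz free: 09:30-11:15, 15:15-18:00.
Clara free: 10:15-11:30, 16:15-17:45.
Tara free: 09:30-12:45, 15:00-18:00 (invert busy blocks within the working day).
Zara ∩ Noa: 09:00-12:15, 14:45-15:30, 16:15-18:00.
Zara ∩ Noa ∩ Bianca: 10:15-12:00, 15:00-15:30, 16:15-16:30.
Zara ∩ Noa ∩ Bianca ∩ Beatriz: 10:15-11:15, 15:15-15:30, 16:15-16:30.
Zara ∩ Noa ∩ Bianca ∩ Beatriz ∩ Clara: 10:15-11:15, 16:15-16:30.
Zara ∩ Noa ∩ Bianca ∩ Beatriz ∩ Clara ∩ Tara: 10:15-11:15, 16:15-16:30.
Those are the intersection windows.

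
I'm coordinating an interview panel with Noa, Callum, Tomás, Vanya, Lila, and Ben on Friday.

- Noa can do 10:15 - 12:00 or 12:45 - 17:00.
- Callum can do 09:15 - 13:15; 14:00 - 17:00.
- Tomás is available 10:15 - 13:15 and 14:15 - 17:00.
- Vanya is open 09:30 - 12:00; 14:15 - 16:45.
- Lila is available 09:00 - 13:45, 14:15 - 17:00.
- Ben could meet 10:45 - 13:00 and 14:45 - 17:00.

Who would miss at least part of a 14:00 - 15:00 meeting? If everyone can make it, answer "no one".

Ben, Lila, Tomás, Vanya

Noa: free for 14:00-15:00. Callum: free for 14:00-15:00. Tomás: not fully free for 14:00-15:00. Vanya: not fully free for 14:00-15:00. Lila: not fully free for 14:00-15:00. Ben: not fully free for 14:00-15:00.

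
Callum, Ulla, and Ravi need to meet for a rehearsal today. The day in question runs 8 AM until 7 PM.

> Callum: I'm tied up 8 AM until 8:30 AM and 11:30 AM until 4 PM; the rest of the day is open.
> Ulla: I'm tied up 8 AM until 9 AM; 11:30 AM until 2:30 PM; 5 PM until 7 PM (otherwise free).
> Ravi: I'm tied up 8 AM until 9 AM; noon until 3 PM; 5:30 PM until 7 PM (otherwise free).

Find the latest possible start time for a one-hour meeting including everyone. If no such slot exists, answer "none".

16:00

Callum free: 08:30-11:30, 16:00-19:00 (invert busy blocks within the working day).
Ulla free: 09:00-11:30, 14:30-17:00 (invert busy blocks within the working day).
Ravi free: 09:00-12:00, 15:00-17:30 (invert busy blocks within the working day).
Callum ∩ Ulla: 09:00-11:30, 16:00-17:00.
Callum ∩ Ulla ∩ Ravi: 09:00-11:30, 16:00-17:00.
The last common window of at least 60 minutes is 16:00-17:00; a 60-minute meeting can start as late as 16:00 and still end by 17:00.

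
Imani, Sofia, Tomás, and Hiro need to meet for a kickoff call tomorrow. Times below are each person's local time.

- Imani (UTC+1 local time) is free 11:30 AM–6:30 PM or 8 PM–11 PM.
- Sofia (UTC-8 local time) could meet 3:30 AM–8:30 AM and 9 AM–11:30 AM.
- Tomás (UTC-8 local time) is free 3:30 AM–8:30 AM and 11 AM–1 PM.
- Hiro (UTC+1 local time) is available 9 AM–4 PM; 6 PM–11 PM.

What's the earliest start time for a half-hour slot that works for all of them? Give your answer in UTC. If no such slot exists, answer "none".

Imani in UTC: 10:30-17:30, 19:00-22:00 (subtract 1h to convert from UTC+1).
Sofia in UTC: 11:30-16:30, 17:00-19:30 (add 8h to convert from UTC-8).
Tomás in UTC: 11:30-16:30, 19:00-21:00 (add 8h to convert from UTC-8).
Hiro in UTC: 08:00-15:00, 17:00-22:00 (subtract 1h to convert from UTC+1).
Imani ∩ Sofia: 11:30-16:30, 17:00-17:30, 19:00-19:30.
Imani ∩ Sofia ∩ Tomás: 11:30-16:30, 19:00-19:30.
Imani ∩ Sofia ∩ Tomás ∩ Hiro: 11:30-15:00, 19:00-19:30.
The first common window of at least 30 minutes is 11:30-15:00, so the earliest start is 11:30.

11:30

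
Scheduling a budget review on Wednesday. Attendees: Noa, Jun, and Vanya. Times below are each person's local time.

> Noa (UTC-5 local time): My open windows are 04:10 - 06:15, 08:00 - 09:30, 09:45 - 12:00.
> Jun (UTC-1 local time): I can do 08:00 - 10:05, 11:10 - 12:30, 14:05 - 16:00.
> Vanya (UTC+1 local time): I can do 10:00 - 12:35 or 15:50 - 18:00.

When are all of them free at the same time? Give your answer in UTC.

09:10-11:05, 15:05-17:00

Noa in UTC: 09:10-11:15, 13:00-14:30, 14:45-17:00 (add 5h to convert from UTC-5).
Jun in UTC: 09:00-11:05, 12:10-13:30, 15:05-17:00 (add 1h to convert from UTC-1).
Vanya in UTC: 09:00-11:35, 14:50-17:00 (subtract 1h to convert from UTC+1).
Noa ∩ Jun: 09:10-11:05, 13:00-13:30, 15:05-17:00.
Noa ∩ Jun ∩ Vanya: 09:10-11:05, 15:05-17:00.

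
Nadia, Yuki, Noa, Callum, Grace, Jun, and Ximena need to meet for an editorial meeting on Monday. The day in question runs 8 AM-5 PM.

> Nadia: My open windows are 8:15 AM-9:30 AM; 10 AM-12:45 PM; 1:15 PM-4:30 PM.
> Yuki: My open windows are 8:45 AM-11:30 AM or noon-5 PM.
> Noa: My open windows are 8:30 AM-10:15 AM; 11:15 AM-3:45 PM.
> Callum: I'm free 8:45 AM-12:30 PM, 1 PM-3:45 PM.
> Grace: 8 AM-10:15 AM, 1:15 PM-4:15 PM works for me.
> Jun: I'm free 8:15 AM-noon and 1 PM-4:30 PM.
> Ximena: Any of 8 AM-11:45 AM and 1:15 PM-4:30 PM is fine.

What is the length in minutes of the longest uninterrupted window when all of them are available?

Nadia ∩ Yuki: 08:45-09:30, 10:00-11:30, 12:00-12:45, 13:15-16:30.
Nadia ∩ Yuki ∩ Noa: 08:45-09:30, 10:00-10:15, 11:15-11:30, 12:00-12:45, 13:15-15:45.
Nadia ∩ Yuki ∩ Noa ∩ Callum: 08:45-09:30, 10:00-10:15, 11:15-11:30, 12:00-12:30, 13:15-15:45.
Nadia ∩ Yuki ∩ Noa ∩ Callum ∩ Grace: 08:45-09:30, 10:00-10:15, 13:15-15:45.
Nadia ∩ Yuki ∩ Noa ∩ Callum ∩ Grace ∩ Jun: 08:45-09:30, 10:00-10:15, 13:15-15:45.
Nadia ∩ Yuki ∩ Noa ∩ Callum ∩ Grace ∩ Jun ∩ Ximena: 08:45-09:30, 10:00-10:15, 13:15-15:45.
Those are the intersection windows.
The longest is 13:15-15:45 at 150 minutes.

150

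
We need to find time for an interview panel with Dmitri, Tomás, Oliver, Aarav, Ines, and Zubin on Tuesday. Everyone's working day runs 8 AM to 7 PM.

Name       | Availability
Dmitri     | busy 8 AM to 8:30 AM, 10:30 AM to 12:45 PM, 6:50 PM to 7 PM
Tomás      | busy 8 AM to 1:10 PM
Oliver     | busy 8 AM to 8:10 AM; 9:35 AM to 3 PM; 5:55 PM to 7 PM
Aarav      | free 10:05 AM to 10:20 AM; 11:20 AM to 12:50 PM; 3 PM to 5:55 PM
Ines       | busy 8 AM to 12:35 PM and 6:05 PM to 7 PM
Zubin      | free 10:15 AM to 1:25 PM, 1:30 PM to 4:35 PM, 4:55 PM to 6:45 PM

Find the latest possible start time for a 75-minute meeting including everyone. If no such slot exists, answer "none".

15:20

Dmitri free: 08:30-10:30, 12:45-18:50 (invert busy blocks within the working day).
Tomás free: 13:10-19:00 (invert busy blocks within the working day).
Oliver free: 08:10-09:35, 15:00-17:55 (invert busy blocks within the working day).
Aarav free: 10:05-10:20, 11:20-12:50, 15:00-17:55.
Ines free: 12:35-18:05 (invert busy blocks within the working day).
Zubin free: 10:15-13:25, 13:30-16:35, 16:55-18:45.
Dmitri ∩ Tomás: 13:10-18:50.
Dmitri ∩ Tomás ∩ Oliver: 15:00-17:55.
Dmitri ∩ Tomás ∩ Oliver ∩ Aarav: 15:00-17:55.
Dmitri ∩ Tomás ∩ Oliver ∩ Aarav ∩ Ines: 15:00-17:55.
Dmitri ∩ Tomás ∩ Oliver ∩ Aarav ∩ Ines ∩ Zubin: 15:00-16:35, 16:55-17:55.
The last common window of at least 75 minutes is 15:00-16:35; a 75-minute meeting can start as late as 15:20 and still end by 16:35.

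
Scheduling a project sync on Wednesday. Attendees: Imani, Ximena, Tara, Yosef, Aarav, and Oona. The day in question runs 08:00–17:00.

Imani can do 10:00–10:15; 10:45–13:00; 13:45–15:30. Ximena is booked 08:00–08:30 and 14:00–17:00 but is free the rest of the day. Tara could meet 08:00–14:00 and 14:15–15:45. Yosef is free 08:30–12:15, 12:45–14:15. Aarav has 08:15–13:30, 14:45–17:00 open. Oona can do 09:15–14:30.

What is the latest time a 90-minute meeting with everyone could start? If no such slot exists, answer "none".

Imani free: 10:00-10:15, 10:45-13:00, 13:45-15:30.
Ximena free: 08:30-14:00 (invert busy blocks within the working day).
Tara free: 08:00-14:00, 14:15-15:45.
Yosef free: 08:30-12:15, 12:45-14:15.
Aarav free: 08:15-13:30, 14:45-17:00.
Oona free: 09:15-14:30.
Imani ∩ Ximena: 10:00-10:15, 10:45-13:00, 13:45-14:00.
Imani ∩ Ximena ∩ Tara: 10:00-10:15, 10:45-13:00, 13:45-14:00.
Imani ∩ Ximena ∩ Tara ∩ Yosef: 10:00-10:15, 10:45-12:15, 12:45-13:00, 13:45-14:00.
Imani ∩ Ximena ∩ Tara ∩ Yosef ∩ Aarav: 10:00-10:15, 10:45-12:15, 12:45-13:00.
Imani ∩ Ximena ∩ Tara ∩ Yosef ∩ Aarav ∩ Oona: 10:00-10:15, 10:45-12:15, 12:45-13:00.
Those are the intersection windows.
The last common window of at least 90 minutes is 10:45-12:15; a 90-minute meeting can start as late as 10:45 and still end by 12:15.

10:45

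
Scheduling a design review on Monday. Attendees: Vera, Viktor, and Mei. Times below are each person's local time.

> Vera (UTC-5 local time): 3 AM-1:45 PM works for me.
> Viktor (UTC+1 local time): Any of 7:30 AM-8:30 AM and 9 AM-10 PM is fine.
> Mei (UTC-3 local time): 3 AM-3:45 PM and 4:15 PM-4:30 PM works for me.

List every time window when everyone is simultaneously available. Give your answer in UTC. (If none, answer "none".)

08:00-18:45

Vera in UTC: 08:00-18:45 (add 5h to convert from UTC-5).
Viktor in UTC: 06:30-07:30, 08:00-21:00 (subtract 1h to convert from UTC+1).
Mei in UTC: 06:00-18:45, 19:15-19:30 (add 3h to convert from UTC-3).
Vera ∩ Viktor: 08:00-18:45.
Vera ∩ Viktor ∩ Mei: 08:00-18:45.
So the common availability across everyone is 08:00-18:45.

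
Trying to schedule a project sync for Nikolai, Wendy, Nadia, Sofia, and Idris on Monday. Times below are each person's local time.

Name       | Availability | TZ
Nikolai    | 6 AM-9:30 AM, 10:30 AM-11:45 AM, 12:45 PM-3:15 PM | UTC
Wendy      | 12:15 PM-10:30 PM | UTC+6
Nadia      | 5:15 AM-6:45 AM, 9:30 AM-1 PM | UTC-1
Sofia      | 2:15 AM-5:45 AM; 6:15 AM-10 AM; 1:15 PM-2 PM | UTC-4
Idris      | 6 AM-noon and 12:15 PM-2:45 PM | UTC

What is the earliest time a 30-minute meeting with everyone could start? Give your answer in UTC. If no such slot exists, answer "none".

Nikolai in UTC: 06:00-09:30, 10:30-11:45, 12:45-15:15.
Wendy in UTC: 06:15-16:30 (subtract 6h to convert from UTC+6).
Nadia in UTC: 06:15-07:45, 10:30-14:00 (add 1h to convert from UTC-1).
Sofia in UTC: 06:15-09:45, 10:15-14:00, 17:15-18:00 (add 4h to convert from UTC-4).
Idris in UTC: 06:00-12:00, 12:15-14:45.
Nikolai ∩ Wendy: 06:15-09:30, 10:30-11:45, 12:45-15:15.
Nikolai ∩ Wendy ∩ Nadia: 06:15-07:45, 10:30-11:45, 12:45-14:00.
Nikolai ∩ Wendy ∩ Nadia ∩ Sofia: 06:15-07:45, 10:30-11:45, 12:45-14:00.
Nikolai ∩ Wendy ∩ Nadia ∩ Sofia ∩ Idris: 06:15-07:45, 10:30-11:45, 12:45-14:00.
The first common window of at least 30 minutes is 06:15-07:45, so the earliest start is 06:15.

06:15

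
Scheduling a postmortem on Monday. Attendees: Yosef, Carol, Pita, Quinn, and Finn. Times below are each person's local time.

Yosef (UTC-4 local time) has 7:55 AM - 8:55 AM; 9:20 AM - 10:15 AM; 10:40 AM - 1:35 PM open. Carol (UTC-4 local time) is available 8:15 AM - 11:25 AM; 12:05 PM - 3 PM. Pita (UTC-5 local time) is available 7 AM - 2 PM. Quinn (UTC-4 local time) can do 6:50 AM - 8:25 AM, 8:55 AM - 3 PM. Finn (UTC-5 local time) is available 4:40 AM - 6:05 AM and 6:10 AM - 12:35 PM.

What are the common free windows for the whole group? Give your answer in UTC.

12:15-12:25, 13:20-14:15, 14:40-15:25, 16:05-17:35

Yosef in UTC: 11:55-12:55, 13:20-14:15, 14:40-17:35 (add 4h to convert from UTC-4).
Carol in UTC: 12:15-15:25, 16:05-19:00 (add 4h to convert from UTC-4).
Pita in UTC: 12:00-19:00 (add 5h to convert from UTC-5).
Quinn in UTC: 10:50-12:25, 12:55-19:00 (add 4h to convert from UTC-4).
Finn in UTC: 09:40-11:05, 11:10-17:35 (add 5h to convert from UTC-5).
Yosef ∩ Carol: 12:15-12:55, 13:20-14:15, 14:40-15:25, 16:05-17:35.
Yosef ∩ Carol ∩ Pita: 12:15-12:55, 13:20-14:15, 14:40-15:25, 16:05-17:35.
Yosef ∩ Carol ∩ Pita ∩ Quinn: 12:15-12:25, 13:20-14:15, 14:40-15:25, 16:05-17:35.
Yosef ∩ Carol ∩ Pita ∩ Quinn ∩ Finn: 12:15-12:25, 13:20-14:15, 14:40-15:25, 16:05-17:35.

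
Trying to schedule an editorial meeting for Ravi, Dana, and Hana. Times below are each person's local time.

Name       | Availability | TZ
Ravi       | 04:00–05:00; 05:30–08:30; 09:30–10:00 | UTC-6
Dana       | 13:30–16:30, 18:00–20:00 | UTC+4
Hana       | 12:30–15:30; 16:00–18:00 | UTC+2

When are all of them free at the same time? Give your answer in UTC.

10:30-11:00, 11:30-12:30, 14:00-14:30, 15:30-16:00

Ravi in UTC: 10:00-11:00, 11:30-14:30, 15:30-16:00 (add 6h to convert from UTC-6).
Dana in UTC: 09:30-12:30, 14:00-16:00 (subtract 4h to convert from UTC+4).
Hana in UTC: 10:30-13:30, 14:00-16:00 (subtract 2h to convert from UTC+2).
Ravi ∩ Dana: 10:00-11:00, 11:30-12:30, 14:00-14:30, 15:30-16:00.
Ravi ∩ Dana ∩ Hana: 10:30-11:00, 11:30-12:30, 14:00-14:30, 15:30-16:00.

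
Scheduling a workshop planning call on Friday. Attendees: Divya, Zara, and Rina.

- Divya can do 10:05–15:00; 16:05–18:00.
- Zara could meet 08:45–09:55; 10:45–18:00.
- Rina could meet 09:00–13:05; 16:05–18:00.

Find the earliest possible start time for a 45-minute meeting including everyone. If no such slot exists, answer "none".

Divya ∩ Zara: 10:45-15:00, 16:05-18:00.
Divya ∩ Zara ∩ Rina: 10:45-13:05, 16:05-18:00.
Those are the intersection windows.
The first common window of at least 45 minutes is 10:45-13:05, so the earliest start is 10:45.

10:45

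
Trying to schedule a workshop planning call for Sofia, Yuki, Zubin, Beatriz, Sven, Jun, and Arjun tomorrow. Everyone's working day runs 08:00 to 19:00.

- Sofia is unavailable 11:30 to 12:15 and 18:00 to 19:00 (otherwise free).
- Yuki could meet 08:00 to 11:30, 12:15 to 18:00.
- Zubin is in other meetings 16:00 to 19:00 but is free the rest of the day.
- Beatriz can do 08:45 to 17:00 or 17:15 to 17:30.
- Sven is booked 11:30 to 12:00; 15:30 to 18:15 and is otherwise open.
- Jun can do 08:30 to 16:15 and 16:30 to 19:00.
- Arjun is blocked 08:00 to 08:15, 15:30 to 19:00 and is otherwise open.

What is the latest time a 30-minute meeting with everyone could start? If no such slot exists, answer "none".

15:00

Sofia free: 08:00-11:30, 12:15-18:00 (invert busy blocks within the working day).
Yuki free: 08:00-11:30, 12:15-18:00.
Zubin free: 08:00-16:00 (invert busy blocks within the working day).
Beatriz free: 08:45-17:00, 17:15-17:30.
Sven free: 08:00-11:30, 12:00-15:30, 18:15-19:00 (invert busy blocks within the working day).
Jun free: 08:30-16:15, 16:30-19:00.
Arjun free: 08:15-15:30 (invert busy blocks within the working day).
Sofia ∩ Yuki: 08:00-11:30, 12:15-18:00.
Sofia ∩ Yuki ∩ Zubin: 08:00-11:30, 12:15-16:00.
Sofia ∩ Yuki ∩ Zubin ∩ Beatriz: 08:45-11:30, 12:15-16:00.
Sofia ∩ Yuki ∩ Zubin ∩ Beatriz ∩ Sven: 08:45-11:30, 12:15-15:30.
Sofia ∩ Yuki ∩ Zubin ∩ Beatriz ∩ Sven ∩ Jun: 08:45-11:30, 12:15-15:30.
Sofia ∩ Yuki ∩ Zubin ∩ Beatriz ∩ Sven ∩ Jun ∩ Arjun: 08:45-11:30, 12:15-15:30.
The last common window of at least 30 minutes is 12:15-15:30; a 30-minute meeting can start as late as 15:00 and still end by 15:30.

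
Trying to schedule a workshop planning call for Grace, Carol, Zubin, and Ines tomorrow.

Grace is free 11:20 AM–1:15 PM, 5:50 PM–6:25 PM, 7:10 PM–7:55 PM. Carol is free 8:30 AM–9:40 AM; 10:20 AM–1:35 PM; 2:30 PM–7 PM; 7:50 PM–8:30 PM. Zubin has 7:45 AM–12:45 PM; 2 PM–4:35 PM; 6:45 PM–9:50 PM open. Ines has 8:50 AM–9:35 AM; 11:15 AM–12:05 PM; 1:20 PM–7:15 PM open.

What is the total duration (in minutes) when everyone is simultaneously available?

45

Grace ∩ Carol: 11:20-13:15, 17:50-18:25, 19:50-19:55.
Grace ∩ Carol ∩ Zubin: 11:20-12:45, 19:50-19:55.
Grace ∩ Carol ∩ Zubin ∩ Ines: 11:20-12:05.
That's a single block of 45 minutes.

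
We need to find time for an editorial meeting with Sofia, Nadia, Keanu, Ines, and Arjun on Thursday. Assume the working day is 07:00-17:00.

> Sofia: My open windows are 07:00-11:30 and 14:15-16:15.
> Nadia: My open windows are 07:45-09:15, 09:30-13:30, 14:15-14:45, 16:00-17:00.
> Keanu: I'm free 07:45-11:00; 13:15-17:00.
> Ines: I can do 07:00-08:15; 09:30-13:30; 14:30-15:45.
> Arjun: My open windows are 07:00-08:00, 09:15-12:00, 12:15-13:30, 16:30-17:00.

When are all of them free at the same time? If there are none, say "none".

07:45-08:00, 09:30-11:00

Sofia ∩ Nadia: 07:45-09:15, 09:30-11:30, 14:15-14:45, 16:00-16:15.
Sofia ∩ Nadia ∩ Keanu: 07:45-09:15, 09:30-11:00, 14:15-14:45, 16:00-16:15.
Sofia ∩ Nadia ∩ Keanu ∩ Ines: 07:45-08:15, 09:30-11:00, 14:30-14:45.
Sofia ∩ Nadia ∩ Keanu ∩ Ines ∩ Arjun: 07:45-08:00, 09:30-11:00.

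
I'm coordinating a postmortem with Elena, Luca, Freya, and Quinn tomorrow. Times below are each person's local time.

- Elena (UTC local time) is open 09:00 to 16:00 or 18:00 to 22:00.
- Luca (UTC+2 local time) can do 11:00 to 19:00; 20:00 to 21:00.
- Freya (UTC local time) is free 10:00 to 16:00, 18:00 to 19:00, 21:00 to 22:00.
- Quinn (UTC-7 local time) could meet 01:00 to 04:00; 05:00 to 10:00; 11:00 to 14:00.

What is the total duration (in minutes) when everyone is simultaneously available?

Elena in UTC: 09:00-16:00, 18:00-22:00.
Luca in UTC: 09:00-17:00, 18:00-19:00 (subtract 2h to convert from UTC+2).
Freya in UTC: 10:00-16:00, 18:00-19:00, 21:00-22:00.
Quinn in UTC: 08:00-11:00, 12:00-17:00, 18:00-21:00 (add 7h to convert from UTC-7).
Elena ∩ Luca: 09:00-16:00, 18:00-19:00.
Elena ∩ Luca ∩ Freya: 10:00-16:00, 18:00-19:00.
Elena ∩ Luca ∩ Freya ∩ Quinn: 10:00-11:00, 12:00-16:00, 18:00-19:00.
Summing the common windows: 60 + 240 + 60 = 360 minutes.

360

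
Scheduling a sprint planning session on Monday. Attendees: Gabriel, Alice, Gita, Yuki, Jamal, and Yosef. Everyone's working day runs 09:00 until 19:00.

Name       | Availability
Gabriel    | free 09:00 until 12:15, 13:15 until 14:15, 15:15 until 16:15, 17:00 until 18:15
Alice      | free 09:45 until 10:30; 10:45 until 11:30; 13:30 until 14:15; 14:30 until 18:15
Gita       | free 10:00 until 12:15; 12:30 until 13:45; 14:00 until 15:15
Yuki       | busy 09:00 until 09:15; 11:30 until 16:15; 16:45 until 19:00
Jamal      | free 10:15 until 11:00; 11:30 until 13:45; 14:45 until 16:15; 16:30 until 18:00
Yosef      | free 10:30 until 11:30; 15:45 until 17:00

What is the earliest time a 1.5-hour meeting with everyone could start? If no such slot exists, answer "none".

Gabriel free: 09:00-12:15, 13:15-14:15, 15:15-16:15, 17:00-18:15.
Alice free: 09:45-10:30, 10:45-11:30, 13:30-14:15, 14:30-18:15.
Gita free: 10:00-12:15, 12:30-13:45, 14:00-15:15.
Yuki free: 09:15-11:30, 16:15-16:45 (invert busy blocks within the working day).
Jamal free: 10:15-11:00, 11:30-13:45, 14:45-16:15, 16:30-18:00.
Yosef free: 10:30-11:30, 15:45-17:00.
Gabriel ∩ Alice: 09:45-10:30, 10:45-11:30, 13:30-14:15, 15:15-16:15, 17:00-18:15.
Gabriel ∩ Alice ∩ Gita: 10:00-10:30, 10:45-11:30, 13:30-13:45, 14:00-14:15.
Gabriel ∩ Alice ∩ Gita ∩ Yuki: 10:00-10:30, 10:45-11:30.
Gabriel ∩ Alice ∩ Gita ∩ Yuki ∩ Jamal: 10:15-10:30, 10:45-11:00.
Gabriel ∩ Alice ∩ Gita ∩ Yuki ∩ Jamal ∩ Yosef: 10:45-11:00.
So the common availability across everyone is 10:45-11:00.
No common window is at least 90 minutes long.

none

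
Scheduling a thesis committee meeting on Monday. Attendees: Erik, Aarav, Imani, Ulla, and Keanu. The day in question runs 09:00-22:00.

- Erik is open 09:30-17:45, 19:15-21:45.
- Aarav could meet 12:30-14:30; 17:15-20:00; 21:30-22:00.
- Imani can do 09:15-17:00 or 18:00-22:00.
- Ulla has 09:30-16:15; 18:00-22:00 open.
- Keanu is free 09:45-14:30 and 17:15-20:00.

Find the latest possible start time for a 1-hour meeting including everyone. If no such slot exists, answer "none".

Erik ∩ Aarav: 12:30-14:30, 17:15-17:45, 19:15-20:00, 21:30-21:45.
Erik ∩ Aarav ∩ Imani: 12:30-14:30, 19:15-20:00, 21:30-21:45.
Erik ∩ Aarav ∩ Imani ∩ Ulla: 12:30-14:30, 19:15-20:00, 21:30-21:45.
Erik ∩ Aarav ∩ Imani ∩ Ulla ∩ Keanu: 12:30-14:30, 19:15-20:00.
Those are the intersection windows.
The last common window of at least 60 minutes is 12:30-14:30; a 60-minute meeting can start as late as 13:30 and still end by 14:30.

13:30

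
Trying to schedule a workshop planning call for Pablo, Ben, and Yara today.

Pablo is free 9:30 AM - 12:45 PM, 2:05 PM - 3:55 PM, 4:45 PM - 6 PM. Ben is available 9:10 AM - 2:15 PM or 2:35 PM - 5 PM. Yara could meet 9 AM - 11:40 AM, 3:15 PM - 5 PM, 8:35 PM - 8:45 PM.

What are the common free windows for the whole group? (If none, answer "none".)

Pablo ∩ Ben: 09:30-12:45, 14:05-14:15, 14:35-15:55, 16:45-17:00.
Pablo ∩ Ben ∩ Yara: 09:30-11:40, 15:15-15:55, 16:45-17:00.

09:30-11:40, 15:15-15:55, 16:45-17:00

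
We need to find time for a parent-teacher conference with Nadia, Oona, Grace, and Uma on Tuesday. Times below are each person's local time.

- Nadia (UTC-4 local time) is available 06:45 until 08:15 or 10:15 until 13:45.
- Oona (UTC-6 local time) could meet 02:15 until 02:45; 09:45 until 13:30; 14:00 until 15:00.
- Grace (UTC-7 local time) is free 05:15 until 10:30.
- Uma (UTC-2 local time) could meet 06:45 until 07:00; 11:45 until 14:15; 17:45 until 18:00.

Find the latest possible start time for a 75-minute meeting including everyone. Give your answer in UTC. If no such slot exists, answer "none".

none

Nadia in UTC: 10:45-12:15, 14:15-17:45 (add 4h to convert from UTC-4).
Oona in UTC: 08:15-08:45, 15:45-19:30, 20:00-21:00 (add 6h to convert from UTC-6).
Grace in UTC: 12:15-17:30 (add 7h to convert from UTC-7).
Uma in UTC: 08:45-09:00, 13:45-16:15, 19:45-20:00 (add 2h to convert from UTC-2).
Nadia ∩ Oona: 15:45-17:45.
Nadia ∩ Oona ∩ Grace: 15:45-17:30.
Nadia ∩ Oona ∩ Grace ∩ Uma: 15:45-16:15.
No common window is at least 75 minutes long.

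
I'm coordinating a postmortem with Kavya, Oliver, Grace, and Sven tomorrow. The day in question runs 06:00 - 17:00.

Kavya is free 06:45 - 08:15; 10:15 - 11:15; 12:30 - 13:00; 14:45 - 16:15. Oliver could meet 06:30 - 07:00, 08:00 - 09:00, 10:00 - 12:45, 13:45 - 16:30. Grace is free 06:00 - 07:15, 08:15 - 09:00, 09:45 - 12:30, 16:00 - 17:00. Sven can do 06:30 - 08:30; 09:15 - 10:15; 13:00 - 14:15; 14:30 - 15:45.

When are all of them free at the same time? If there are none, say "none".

Kavya ∩ Oliver: 06:45-07:00, 08:00-08:15, 10:15-11:15, 12:30-12:45, 14:45-16:15.
Kavya ∩ Oliver ∩ Grace: 06:45-07:00, 10:15-11:15, 16:00-16:15.
Kavya ∩ Oliver ∩ Grace ∩ Sven: 06:45-07:00.

06:45-07:00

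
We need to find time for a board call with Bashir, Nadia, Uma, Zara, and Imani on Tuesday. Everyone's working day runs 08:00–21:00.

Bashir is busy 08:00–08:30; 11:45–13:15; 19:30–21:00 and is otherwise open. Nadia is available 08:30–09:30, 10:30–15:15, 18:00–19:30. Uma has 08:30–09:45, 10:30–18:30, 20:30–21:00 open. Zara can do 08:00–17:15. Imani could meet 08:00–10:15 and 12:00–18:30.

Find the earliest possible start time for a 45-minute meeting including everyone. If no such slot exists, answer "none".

08:30

Bashir free: 08:30-11:45, 13:15-19:30 (invert busy blocks within the working day).
Nadia free: 08:30-09:30, 10:30-15:15, 18:00-19:30.
Uma free: 08:30-09:45, 10:30-18:30, 20:30-21:00.
Zara free: 08:00-17:15.
Imani free: 08:00-10:15, 12:00-18:30.
Bashir ∩ Nadia: 08:30-09:30, 10:30-11:45, 13:15-15:15, 18:00-19:30.
Bashir ∩ Nadia ∩ Uma: 08:30-09:30, 10:30-11:45, 13:15-15:15, 18:00-18:30.
Bashir ∩ Nadia ∩ Uma ∩ Zara: 08:30-09:30, 10:30-11:45, 13:15-15:15.
Bashir ∩ Nadia ∩ Uma ∩ Zara ∩ Imani: 08:30-09:30, 13:15-15:15.
The first common window of at least 45 minutes is 08:30-09:30, so the earliest start is 08:30.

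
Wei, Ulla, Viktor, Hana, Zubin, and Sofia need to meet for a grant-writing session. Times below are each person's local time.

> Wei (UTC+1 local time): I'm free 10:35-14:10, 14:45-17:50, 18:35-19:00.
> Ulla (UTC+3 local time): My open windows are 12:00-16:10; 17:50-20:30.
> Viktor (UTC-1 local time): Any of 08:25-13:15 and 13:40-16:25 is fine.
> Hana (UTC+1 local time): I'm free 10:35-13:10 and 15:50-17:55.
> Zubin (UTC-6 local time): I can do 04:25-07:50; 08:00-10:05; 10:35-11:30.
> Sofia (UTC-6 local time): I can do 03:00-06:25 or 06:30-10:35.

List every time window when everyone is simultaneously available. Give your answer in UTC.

10:25-12:10, 14:50-16:05

Wei in UTC: 09:35-13:10, 13:45-16:50, 17:35-18:00 (subtract 1h to convert from UTC+1).
Ulla in UTC: 09:00-13:10, 14:50-17:30 (subtract 3h to convert from UTC+3).
Viktor in UTC: 09:25-14:15, 14:40-17:25 (add 1h to convert from UTC-1).
Hana in UTC: 09:35-12:10, 14:50-16:55 (subtract 1h to convert from UTC+1).
Zubin in UTC: 10:25-13:50, 14:00-16:05, 16:35-17:30 (add 6h to convert from UTC-6).
Sofia in UTC: 09:00-12:25, 12:30-16:35 (add 6h to convert from UTC-6).
Wei ∩ Ulla: 09:35-13:10, 14:50-16:50.
Wei ∩ Ulla ∩ Viktor: 09:35-13:10, 14:50-16:50.
Wei ∩ Ulla ∩ Viktor ∩ Hana: 09:35-12:10, 14:50-16:50.
Wei ∩ Ulla ∩ Viktor ∩ Hana ∩ Zubin: 10:25-12:10, 14:50-16:05, 16:35-16:50.
Wei ∩ Ulla ∩ Viktor ∩ Hana ∩ Zubin ∩ Sofia: 10:25-12:10, 14:50-16:05.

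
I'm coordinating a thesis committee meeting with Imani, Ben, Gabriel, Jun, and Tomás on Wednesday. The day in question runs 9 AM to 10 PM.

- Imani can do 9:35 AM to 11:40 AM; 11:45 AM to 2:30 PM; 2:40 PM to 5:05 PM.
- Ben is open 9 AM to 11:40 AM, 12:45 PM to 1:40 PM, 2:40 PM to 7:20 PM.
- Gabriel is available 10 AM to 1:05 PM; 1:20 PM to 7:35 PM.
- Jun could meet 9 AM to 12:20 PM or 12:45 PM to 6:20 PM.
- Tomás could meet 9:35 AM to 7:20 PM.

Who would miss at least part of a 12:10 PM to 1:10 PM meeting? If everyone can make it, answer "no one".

Imani: free for 12:10-13:10. Ben: not fully free for 12:10-13:10. Gabriel: not fully free for 12:10-13:10. Jun: not fully free for 12:10-13:10. Tomás: free for 12:10-13:10.

Ben, Gabriel, Jun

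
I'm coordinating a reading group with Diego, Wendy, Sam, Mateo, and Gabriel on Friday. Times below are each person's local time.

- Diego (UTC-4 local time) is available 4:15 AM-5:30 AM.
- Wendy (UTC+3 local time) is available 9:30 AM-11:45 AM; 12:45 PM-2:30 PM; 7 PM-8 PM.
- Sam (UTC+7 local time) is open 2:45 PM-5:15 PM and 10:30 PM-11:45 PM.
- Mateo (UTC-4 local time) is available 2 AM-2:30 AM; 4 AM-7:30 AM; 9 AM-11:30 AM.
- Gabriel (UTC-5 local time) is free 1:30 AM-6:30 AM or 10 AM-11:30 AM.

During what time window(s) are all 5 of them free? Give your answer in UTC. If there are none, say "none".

Diego in UTC: 08:15-09:30 (add 4h to convert from UTC-4).
Wendy in UTC: 06:30-08:45, 09:45-11:30, 16:00-17:00 (subtract 3h to convert from UTC+3).
Sam in UTC: 07:45-10:15, 15:30-16:45 (subtract 7h to convert from UTC+7).
Mateo in UTC: 06:00-06:30, 08:00-11:30, 13:00-15:30 (add 4h to convert from UTC-4).
Gabriel in UTC: 06:30-11:30, 15:00-16:30 (add 5h to convert from UTC-5).
Diego ∩ Wendy: 08:15-08:45.
Diego ∩ Wendy ∩ Sam: 08:15-08:45.
Diego ∩ Wendy ∩ Sam ∩ Mateo: 08:15-08:45.
Diego ∩ Wendy ∩ Sam ∩ Mateo ∩ Gabriel: 08:15-08:45.

08:15-08:45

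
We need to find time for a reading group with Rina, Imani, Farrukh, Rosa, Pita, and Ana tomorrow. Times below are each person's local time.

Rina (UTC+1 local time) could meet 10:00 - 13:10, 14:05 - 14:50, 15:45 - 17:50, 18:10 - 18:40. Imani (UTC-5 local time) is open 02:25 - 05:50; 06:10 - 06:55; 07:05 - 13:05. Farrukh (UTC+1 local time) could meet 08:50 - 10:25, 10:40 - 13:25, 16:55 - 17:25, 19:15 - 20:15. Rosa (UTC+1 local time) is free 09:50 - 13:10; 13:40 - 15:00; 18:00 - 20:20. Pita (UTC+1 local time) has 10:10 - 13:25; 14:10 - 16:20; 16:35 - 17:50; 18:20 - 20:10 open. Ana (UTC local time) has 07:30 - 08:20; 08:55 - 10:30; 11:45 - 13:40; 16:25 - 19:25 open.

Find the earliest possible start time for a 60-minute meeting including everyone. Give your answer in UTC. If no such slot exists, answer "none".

Rina in UTC: 09:00-12:10, 13:05-13:50, 14:45-16:50, 17:10-17:40 (subtract 1h to convert from UTC+1).
Imani in UTC: 07:25-10:50, 11:10-11:55, 12:05-18:05 (add 5h to convert from UTC-5).
Farrukh in UTC: 07:50-09:25, 09:40-12:25, 15:55-16:25, 18:15-19:15 (subtract 1h to convert from UTC+1).
Rosa in UTC: 08:50-12:10, 12:40-14:00, 17:00-19:20 (subtract 1h to convert from UTC+1).
Pita in UTC: 09:10-12:25, 13:10-15:20, 15:35-16:50, 17:20-19:10 (subtract 1h to convert from UTC+1).
Ana in UTC: 07:30-08:20, 08:55-10:30, 11:45-13:40, 16:25-19:25.
Rina ∩ Imani: 09:00-10:50, 11:10-11:55, 12:05-12:10, 13:05-13:50, 14:45-16:50, 17:10-17:40.
Rina ∩ Imani ∩ Farrukh: 09:00-09:25, 09:40-10:50, 11:10-11:55, 12:05-12:10, 15:55-16:25.
Rina ∩ Imani ∩ Farrukh ∩ Rosa: 09:00-09:25, 09:40-10:50, 11:10-11:55, 12:05-12:10.
Rina ∩ Imani ∩ Farrukh ∩ Rosa ∩ Pita: 09:10-09:25, 09:40-10:50, 11:10-11:55, 12:05-12:10.
Rina ∩ Imani ∩ Farrukh ∩ Rosa ∩ Pita ∩ Ana: 09:10-09:25, 09:40-10:30, 11:45-11:55, 12:05-12:10.
No common window is at least 60 minutes long.

none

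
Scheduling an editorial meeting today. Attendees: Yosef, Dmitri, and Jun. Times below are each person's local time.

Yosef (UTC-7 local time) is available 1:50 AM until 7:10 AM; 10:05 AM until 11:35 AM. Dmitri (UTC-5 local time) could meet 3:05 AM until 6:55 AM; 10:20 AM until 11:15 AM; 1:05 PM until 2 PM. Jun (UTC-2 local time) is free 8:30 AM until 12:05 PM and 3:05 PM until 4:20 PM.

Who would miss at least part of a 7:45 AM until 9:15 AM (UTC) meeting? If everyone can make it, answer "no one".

Yosef in UTC: 08:50-14:10, 17:05-18:35 (add 7h to convert from UTC-7).
Dmitri in UTC: 08:05-11:55, 15:20-16:15, 18:05-19:00 (add 5h to convert from UTC-5).
Jun in UTC: 10:30-14:05, 17:05-18:20 (add 2h to convert from UTC-2).
Yosef: not fully free for 07:45-09:15. Dmitri: not fully free for 07:45-09:15. Jun: not fully free for 07:45-09:15.

Dmitri, Jun, Yosef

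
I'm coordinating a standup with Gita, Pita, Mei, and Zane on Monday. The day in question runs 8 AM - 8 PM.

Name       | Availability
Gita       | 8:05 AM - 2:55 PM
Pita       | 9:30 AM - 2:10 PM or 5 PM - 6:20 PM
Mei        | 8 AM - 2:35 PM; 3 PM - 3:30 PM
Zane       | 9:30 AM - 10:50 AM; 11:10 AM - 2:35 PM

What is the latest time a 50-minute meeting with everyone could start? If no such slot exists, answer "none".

13:20

Gita ∩ Pita: 09:30-14:10.
Gita ∩ Pita ∩ Mei: 09:30-14:10.
Gita ∩ Pita ∩ Mei ∩ Zane: 09:30-10:50, 11:10-14:10.
The last common window of at least 50 minutes is 11:10-14:10; a 50-minute meeting can start as late as 13:20 and still end by 14:10.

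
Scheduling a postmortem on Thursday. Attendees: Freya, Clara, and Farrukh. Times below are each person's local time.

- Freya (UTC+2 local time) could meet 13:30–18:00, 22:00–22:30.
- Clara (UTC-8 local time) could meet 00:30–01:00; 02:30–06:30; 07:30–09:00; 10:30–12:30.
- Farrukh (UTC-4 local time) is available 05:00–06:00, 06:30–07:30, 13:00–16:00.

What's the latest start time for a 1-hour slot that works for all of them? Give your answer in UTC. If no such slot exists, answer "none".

Freya in UTC: 11:30-16:00, 20:00-20:30 (subtract 2h to convert from UTC+2).
Clara in UTC: 08:30-09:00, 10:30-14:30, 15:30-17:00, 18:30-20:30 (add 8h to convert from UTC-8).
Farrukh in UTC: 09:00-10:00, 10:30-11:30, 17:00-20:00 (add 4h to convert from UTC-4).
Freya ∩ Clara: 11:30-14:30, 15:30-16:00, 20:00-20:30.
Freya ∩ Clara ∩ Farrukh: ∅.
There is no time when everyone is free.
No common window is at least 60 minutes long.

none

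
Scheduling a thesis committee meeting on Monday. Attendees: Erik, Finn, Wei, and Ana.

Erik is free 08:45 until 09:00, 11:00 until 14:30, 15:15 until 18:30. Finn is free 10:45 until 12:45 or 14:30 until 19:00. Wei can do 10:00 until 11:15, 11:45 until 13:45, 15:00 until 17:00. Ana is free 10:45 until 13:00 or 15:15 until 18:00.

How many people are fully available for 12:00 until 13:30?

Erik and Wei can make the full 12:00-13:30 slot — that's 2.

2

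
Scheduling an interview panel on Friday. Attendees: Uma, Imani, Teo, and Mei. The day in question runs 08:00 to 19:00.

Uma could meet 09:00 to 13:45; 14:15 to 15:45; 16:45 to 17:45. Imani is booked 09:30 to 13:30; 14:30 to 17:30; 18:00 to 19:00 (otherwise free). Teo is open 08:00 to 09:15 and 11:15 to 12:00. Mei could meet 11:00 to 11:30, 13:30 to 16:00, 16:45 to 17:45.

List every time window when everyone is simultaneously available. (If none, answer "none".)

Uma free: 09:00-13:45, 14:15-15:45, 16:45-17:45.
Imani free: 08:00-09:30, 13:30-14:30, 17:30-18:00 (invert busy blocks within the working day).
Teo free: 08:00-09:15, 11:15-12:00.
Mei free: 11:00-11:30, 13:30-16:00, 16:45-17:45.
Uma ∩ Imani: 09:00-09:30, 13:30-13:45, 14:15-14:30, 17:30-17:45.
Uma ∩ Imani ∩ Teo: 09:00-09:15.
Uma ∩ Imani ∩ Teo ∩ Mei: ∅.
There is no time when everyone is free.

none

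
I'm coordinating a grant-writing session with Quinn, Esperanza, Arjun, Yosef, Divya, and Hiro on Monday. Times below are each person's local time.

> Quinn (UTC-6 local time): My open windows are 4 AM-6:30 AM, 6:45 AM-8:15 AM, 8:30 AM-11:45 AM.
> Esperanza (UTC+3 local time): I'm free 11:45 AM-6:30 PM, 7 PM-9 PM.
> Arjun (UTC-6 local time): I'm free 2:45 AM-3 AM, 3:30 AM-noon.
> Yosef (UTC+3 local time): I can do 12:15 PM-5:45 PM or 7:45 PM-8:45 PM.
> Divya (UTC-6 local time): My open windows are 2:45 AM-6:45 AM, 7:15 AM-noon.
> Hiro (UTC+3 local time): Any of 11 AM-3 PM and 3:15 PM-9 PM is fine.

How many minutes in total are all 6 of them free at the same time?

270

Quinn in UTC: 10:00-12:30, 12:45-14:15, 14:30-17:45 (add 6h to convert from UTC-6).
Esperanza in UTC: 08:45-15:30, 16:00-18:00 (subtract 3h to convert from UTC+3).
Arjun in UTC: 08:45-09:00, 09:30-18:00 (add 6h to convert from UTC-6).
Yosef in UTC: 09:15-14:45, 16:45-17:45 (subtract 3h to convert from UTC+3).
Divya in UTC: 08:45-12:45, 13:15-18:00 (add 6h to convert from UTC-6).
Hiro in UTC: 08:00-12:00, 12:15-18:00 (subtract 3h to convert from UTC+3).
Quinn ∩ Esperanza: 10:00-12:30, 12:45-14:15, 14:30-15:30, 16:00-17:45.
Quinn ∩ Esperanza ∩ Arjun: 10:00-12:30, 12:45-14:15, 14:30-15:30, 16:00-17:45.
Quinn ∩ Esperanza ∩ Arjun ∩ Yosef: 10:00-12:30, 12:45-14:15, 14:30-14:45, 16:45-17:45.
Quinn ∩ Esperanza ∩ Arjun ∩ Yosef ∩ Divya: 10:00-12:30, 13:15-14:15, 14:30-14:45, 16:45-17:45.
Quinn ∩ Esperanza ∩ Arjun ∩ Yosef ∩ Divya ∩ Hiro: 10:00-12:00, 12:15-12:30, 13:15-14:15, 14:30-14:45, 16:45-17:45.
Summing the common windows: 120 + 15 + 60 + 15 + 60 = 270 minutes.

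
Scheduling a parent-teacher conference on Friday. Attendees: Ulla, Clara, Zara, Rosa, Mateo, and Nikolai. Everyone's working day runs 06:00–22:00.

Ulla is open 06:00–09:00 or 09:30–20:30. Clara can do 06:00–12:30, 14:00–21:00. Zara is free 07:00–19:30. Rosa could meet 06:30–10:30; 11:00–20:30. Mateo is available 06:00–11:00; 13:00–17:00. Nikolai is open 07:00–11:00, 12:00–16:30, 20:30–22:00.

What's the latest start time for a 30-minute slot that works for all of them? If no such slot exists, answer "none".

Ulla ∩ Clara: 06:00-09:00, 09:30-12:30, 14:00-20:30.
Ulla ∩ Clara ∩ Zara: 07:00-09:00, 09:30-12:30, 14:00-19:30.
Ulla ∩ Clara ∩ Zara ∩ Rosa: 07:00-09:00, 09:30-10:30, 11:00-12:30, 14:00-19:30.
Ulla ∩ Clara ∩ Zara ∩ Rosa ∩ Mateo: 07:00-09:00, 09:30-10:30, 14:00-17:00.
Ulla ∩ Clara ∩ Zara ∩ Rosa ∩ Mateo ∩ Nikolai: 07:00-09:00, 09:30-10:30, 14:00-16:30.
The last common window of at least 30 minutes is 14:00-16:30; a 30-minute meeting can start as late as 16:00 and still end by 16:30.

16:00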